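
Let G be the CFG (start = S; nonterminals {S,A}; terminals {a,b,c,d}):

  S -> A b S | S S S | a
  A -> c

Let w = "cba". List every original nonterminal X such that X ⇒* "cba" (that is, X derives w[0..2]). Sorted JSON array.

Convert to CNF:
  S -> A X1 | S X2 | a
  A -> c
  T0 -> b
  X1 -> T0 S
  X2 -> S S

Fill CYK table bottom-up, restricted to cells inside w[0..2]:
  [0..0]={A}  "c"
  [1..1]={T0}  "b"  orig:{}
  [2..2]={S}  "a"
  [0..1]=∅  "cb"
  [1..2]={X1}  "ba"  orig:{}
  [0..2]={S}  "cba"

Original NTs in T[0,2] deriving "cba": ["S"]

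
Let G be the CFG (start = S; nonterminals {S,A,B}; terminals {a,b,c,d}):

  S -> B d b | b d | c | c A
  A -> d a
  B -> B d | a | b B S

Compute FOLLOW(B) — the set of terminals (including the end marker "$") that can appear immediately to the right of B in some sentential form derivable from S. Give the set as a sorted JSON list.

Compute FIRST by fixpoint:
pass 1:
  A via A→d a: +{d}
  B via B→a: +{a}
  B via B→b B S: +{b}
  S via S→B d b: +{a,b}
  S via S→c: +{c}
  FIRST[S]={a,b,c}  FIRST[A]={d}  FIRST[B]={a,b}
pass 2: done
  FIRST[S]={a,b,c}  FIRST[A]={d}  FIRST[B]={a,b}

FOLLOW iteration:
seed FOLLOW(S) with $
[1]
  B→B d: FOLLOW(B) ⊇ FIRST(d) = {d}; new: +{d}
  B→b B S: FOLLOW(B) ⊇ FIRST(S) = {a,b,c}; new: +{a,b,c}
  B→b B S: FOLLOW(S) ⊇ FOLLOW(B) ⊇ {a,b,c,d}; new: +{a,b,c,d}
  S→c A: FOLLOW(A) ⊇ FOLLOW(S) ⊇ {$,a,b,c,d}; new: +{$,a,b,c,d}
  S: {$,a,b,c,d}  A: {$,a,b,c,d}  B: {a,b,c,d}
[2] — fixpoint
  S: {$,a,b,c,d}  A: {$,a,b,c,d}  B: {a,b,c,d}

FOLLOW(B) = ["a", "b", "c", "d"]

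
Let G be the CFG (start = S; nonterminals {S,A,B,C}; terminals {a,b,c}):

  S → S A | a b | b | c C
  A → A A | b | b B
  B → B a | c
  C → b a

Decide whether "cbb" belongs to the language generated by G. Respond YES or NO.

CNF form of G:
  S -> S A | T1 T0 | T2 C | b
  A -> A A | T0 B | b
  B -> B T1 | c
  C -> T0 T1
  T0 -> b
  T1 -> a
  T2 -> c

Fill CYK table bottom-up:
  T[0,0] 'c' = {B,T2}  orig:{B}
  T[1,1] 'b' = {A,S,T0}  orig:{A,S}
  T[2,2] 'b' = {A,S,T0}  orig:{A,S}
  T[0,1] 'cb' = ∅
  T[1,2] 'bb' = {A,S}
  T[0,2] 'cbb' = ∅

S ∉ T[0,2] ⇒ NO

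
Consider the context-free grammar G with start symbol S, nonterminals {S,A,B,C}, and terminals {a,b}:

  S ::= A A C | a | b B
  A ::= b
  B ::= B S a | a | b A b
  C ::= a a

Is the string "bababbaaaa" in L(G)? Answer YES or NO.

CNF form of G:
  S -> A X4 | T1 B | a
  A -> b
  B -> B X2 | T1 X3 | a
  C -> T0 T0
  T0 -> a
  T1 -> b
  X2 -> S T0
  X3 -> A T1
  X4 -> A C

Fill CYK table bottom-up:
  [0..0]={A,T1}  "b"  orig:{A}
  [1..1]={B,S,T0}  "a"  orig:{B,S}
  [2..2]={A,T1}  "b"  orig:{A}
  [3..3]={B,S,T0}  "a"  orig:{B,S}
  [4..4]={A,T1}  "b"  orig:{A}
  [5..5]={A,T1}  "b"  orig:{A}
  [6..6]={B,S,T0}  "a"  orig:{B,S}
  [7..7]={B,S,T0}  "a"  orig:{B,S}
  [8..8]={B,S,T0}  "a"  orig:{B,S}
  [9..9]={B,S,T0}  "a"  orig:{B,S}
  [0..1]={S}  "ba"
  [1..2]=∅  "ab"
  [2..3]={S}  "ba"
  [3..4]=∅  "ab"
  [4..5]={X3}  "bb"  orig:{}
  [5..6]={S}  "ba"
  [6..7]={C,X2}  "aa"  orig:{C}
  [7..8]={C,X2}  "aa"  orig:{C}
  [8..9]={C,X2}  "aa"  orig:{C}
  [0..2]=∅  "bab"
  [1..3]=∅  "aba"
  [2..4]=∅  "bab"
  [3..5]=∅  "abb"
  [4..6]=∅  "bba"
  [5..7]={X2,X4}  "baa"  orig:{}
  [6..8]={B}  "aaa"
  [7..9]={B}  "aaa"
  [0..3]=∅  "baba"
  [1..4]=∅  "abab"
  [2..5]=∅  "babb"
  [3..6]=∅  "abba"
  [4..7]={S}  "bbaa"
  [5..8]={S}  "baaa"
  [6..9]=∅  "aaaa"
  [0..4]=∅  "babab"
  [1..5]=∅  "ababb"
  [2..6]=∅  "babba"
  [3..7]=∅  "abbaa"
  [4..8]={X2}  "bbaaa"  orig:{}
  [5..9]={X2}  "baaaa"  orig:{}
  [0..5]=∅  "bababb"
  [1..6]=∅  "ababba"
  [2..7]=∅  "babbaa"
  [3..8]={B}  "abbaaa"
  [4..9]=∅  "bbaaaa"
  [0..6]=∅  "bababba"
  [1..7]=∅  "ababbaa"
  [2..8]={S}  "babbaaa"
  [3..9]=∅  "abbaaaa"
  [0..7]=∅  "bababbaa"
  [1..8]=∅  "ababbaaa"
  [2..9]={X2}  "babbaaaa"  orig:{}
  [0..8]=∅  "bababbaaa"
  [1..9]={B}  "ababbaaaa"
  [0..9]={S}  "bababbaaaa"

S ∈ T[0,9] ⇒ YES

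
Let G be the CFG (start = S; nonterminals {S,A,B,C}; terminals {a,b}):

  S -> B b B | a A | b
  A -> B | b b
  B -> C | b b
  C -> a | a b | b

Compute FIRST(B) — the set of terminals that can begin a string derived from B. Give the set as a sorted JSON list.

FIRST iteration:
iter 1:
  A via A→b b: +{b}
  B via B→b b: +{b}
  C via C→a: +{a}
  C via C→b: +{b}
  S via S→B b B: +{b}
  S via S→a A: +{a}
  S: {a,b}  A: {b}  B: {b}  C: {a,b}
iter 2:
  B via B→C: +{a}
  S: {a,b}  A: {b}  B: {a,b}  C: {a,b}
iter 3:
  A via A→B: +{a}
  S: {a,b}  A: {a,b}  B: {a,b}  C: {a,b}
iter 4: (stable)
  S: {a,b}  A: {a,b}  B: {a,b}  C: {a,b}

FIRST(B) = ["a", "b"]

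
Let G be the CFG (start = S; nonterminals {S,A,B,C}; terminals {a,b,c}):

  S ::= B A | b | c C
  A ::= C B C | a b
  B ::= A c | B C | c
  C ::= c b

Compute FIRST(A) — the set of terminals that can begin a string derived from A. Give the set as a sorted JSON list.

Compute FIRST by fixpoint:
[1]
  A via A→a b: +{a}
  B via B→A c: +{a}
  B via B→c: +{c}
  C via C→c b: +{c}
  S via S→B A: +{a,c}
  S via S→b: +{b}
  FIRST(S)={a,b,c}  FIRST(A)={a}  FIRST(B)={a,c}  FIRST(C)={c}
[2]
  A via A→C B C: +{c}
  FIRST(S)={a,b,c}  FIRST(A)={a,c}  FIRST(B)={a,c}  FIRST(C)={c}
[3] done
  FIRST(S)={a,b,c}  FIRST(A)={a,c}  FIRST(B)={a,c}  FIRST(C)={c}

FIRST(A) = ["a", "c"]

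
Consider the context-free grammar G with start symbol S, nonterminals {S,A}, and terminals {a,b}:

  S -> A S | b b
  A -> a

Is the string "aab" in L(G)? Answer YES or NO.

Convert to CNF:
  S -> A S | T0 T0
  A -> a
  T0 -> b

CYK fill:
  T[0,0] 'a' = {A}
  T[1,1] 'a' = {A}
  T[2,2] 'b' = {T0}  orig:{}
  T[0,1] 'aa' = ∅
  T[1,2] 'ab' = ∅
  T[0,2] 'aab' = ∅

S ∉ T[0,2] ⇒ NO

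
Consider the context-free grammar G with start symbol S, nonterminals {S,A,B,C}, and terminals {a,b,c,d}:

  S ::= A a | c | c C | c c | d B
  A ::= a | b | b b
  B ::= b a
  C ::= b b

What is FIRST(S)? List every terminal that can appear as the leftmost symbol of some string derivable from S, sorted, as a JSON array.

FIRST iteration:
pass 1:
  A via A→a: +{a}
  A via A→b: +{b}
  B via B→b a: +{b}
  C via C→b b: +{b}
  S via S→A a: +{a,b}
  S via S→c: +{c}
  S via S→d B: +{d}
  S: {a,b,c,d}  A: {a,b}  B: {b}  C: {b}
pass 2: (stable)
  S: {a,b,c,d}  A: {a,b}  B: {b}  C: {b}

FIRST(S) = ["a", "b", "c", "d"]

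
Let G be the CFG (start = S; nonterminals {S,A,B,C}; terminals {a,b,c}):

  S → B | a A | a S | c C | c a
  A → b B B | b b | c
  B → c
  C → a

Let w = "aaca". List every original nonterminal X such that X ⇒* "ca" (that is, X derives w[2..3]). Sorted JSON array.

CNF form of G:
  S -> T1 A | T1 S | T2 C | T2 T1 | c
  A -> T0 T0 | T0 X3 | c
  B -> c
  C -> a
  T0 -> b
  T1 -> a
  T2 -> c
  X3 -> B B

CYK table (by increasing span), restricted to cells inside w[2..3]:
  cell(2,2) c: {A,B,S,T2}  orig:{A,B,S}
  cell(3,3) a: {C,T1}  orig:{C}
  cell(2,3) ca: {S}

Original NTs in T[2,3] deriving "ca": ["S"]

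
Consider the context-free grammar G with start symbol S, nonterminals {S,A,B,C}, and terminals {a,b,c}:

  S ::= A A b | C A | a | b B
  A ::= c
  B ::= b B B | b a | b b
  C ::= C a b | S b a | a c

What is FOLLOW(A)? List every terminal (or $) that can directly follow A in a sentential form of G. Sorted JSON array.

Compute FIRST by fixpoint:
[1]
  A via A→c: +{c}
  B via B→b B B: +{b}
  C via C→a c: +{a}
  S via S→A A b: +{c}
  S via S→C A: +{a}
  S via S→b B: +{b}
  FIRST(S)={a,b,c}  FIRST(A)={c}  FIRST(B)={b}  FIRST(C)={a}
[2]
  C via C→S b a: +{b,c}
  FIRST(S)={a,b,c}  FIRST(A)={c}  FIRST(B)={b}  FIRST(C)={a,b,c}
[3] done
  FIRST(S)={a,b,c}  FIRST(A)={c}  FIRST(B)={b}  FIRST(C)={a,b,c}

Compute FOLLOW by fixpoint:
FOLLOW(S) := {$}
pass 1:
  B→b B B: FOLLOW(B) ⊇ FIRST(B) = {b}; new: +{b}
  C→C a b: FOLLOW(C) ⊇ FIRST(a) = {a}; new: +{a}
  C→S b a: FOLLOW(S) ⊇ FIRST(b) = {b}; new: +{b}
  S→A A b: FOLLOW(A) ⊇ FIRST(A) = {c}; new: +{c}
  S→A A b: FOLLOW(A) ⊇ FIRST(b) = {b}; new: +{b}
  S→C A: FOLLOW(C) ⊇ FIRST(A) = {c}; new: +{c}
  S→C A: FOLLOW(A) ⊇ FOLLOW(S) ⊇ {$,b}; new: +{$}
  S→b B: FOLLOW(B) ⊇ FOLLOW(S) ⊇ {$,b}; new: +{$}
  S: {$,b}  A: {$,b,c}  B: {$,b}  C: {a,c}
pass 2: (no change)
  S: {$,b}  A: {$,b,c}  B: {$,b}  C: {a,c}

FOLLOW(A) = ["$", "b", "c"]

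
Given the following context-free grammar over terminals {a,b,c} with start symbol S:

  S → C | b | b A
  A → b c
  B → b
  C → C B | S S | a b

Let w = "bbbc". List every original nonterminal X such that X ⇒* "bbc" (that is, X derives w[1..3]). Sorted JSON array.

CNF form of G:
  S -> C B | S S | T0 A | T2 T0 | b
  A -> T0 T1
  B -> b
  C -> C B | S S | T2 T0
  T0 -> b
  T1 -> c
  T2 -> a

Fill CYK table bottom-up, restricted to cells inside w[1..3]:
  [1..1]={B,S,T0}  "b"  orig:{B,S}
  [2..2]={B,S,T0}  "b"  orig:{B,S}
  [3..3]={T1}  "c"  orig:{}
  [1..2]={C,S}  "bb"
  [2..3]={A}  "bc"
  [1..3]={S}  "bbc"

Original NTs in T[1,3] deriving "bbc": ["S"]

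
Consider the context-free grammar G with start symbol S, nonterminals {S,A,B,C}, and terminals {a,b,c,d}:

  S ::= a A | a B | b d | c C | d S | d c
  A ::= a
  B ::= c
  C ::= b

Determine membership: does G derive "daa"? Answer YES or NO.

CNF form of G:
  S -> T0 A | T0 B | T1 T2 | T2 S | T2 T3 | T3 C
  A -> a
  B -> c
  C -> b
  T0 -> a
  T1 -> b
  T2 -> d
  T3 -> c

CYK fill:
  [0..0]={T2}  "d"  orig:{}
  [1..1]={A,T0}  "a"  orig:{A}
  [2..2]={A,T0}  "a"  orig:{A}
  [0..1]=∅  "da"
  [1..2]={S}  "aa"
  [0..2]={S}  "daa"

S ∈ T[0,2] ⇒ YES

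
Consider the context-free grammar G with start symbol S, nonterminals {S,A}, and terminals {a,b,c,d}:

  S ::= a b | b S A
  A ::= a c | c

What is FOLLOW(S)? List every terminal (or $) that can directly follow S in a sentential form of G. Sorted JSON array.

Compute FIRST by fixpoint:
[1]
  A via A→a c: +{a}
  A via A→c: +{c}
  S via S→a b: +{a}
  S via S→b S A: +{b}
  FIRST[S]={a,b}  FIRST[A]={a,c}
[2] — fixpoint
  FIRST[S]={a,b}  FIRST[A]={a,c}

FOLLOW iteration:
initialize: $ ∈ FOLLOW(S)
round 1:
  S→b S A: FOLLOW(S) ⊇ FIRST(A) = {a,c}; new: +{a,c}
  S→b S A: FOLLOW(A) ⊇ FOLLOW(S) ⊇ {$,a,c}; new: +{$,a,c}
  FOLLOW[S]={$,a,c}  FOLLOW[A]={$,a,c}
round 2: (stable)
  FOLLOW[S]={$,a,c}  FOLLOW[A]={$,a,c}

FOLLOW(S) = ["$", "a", "c"]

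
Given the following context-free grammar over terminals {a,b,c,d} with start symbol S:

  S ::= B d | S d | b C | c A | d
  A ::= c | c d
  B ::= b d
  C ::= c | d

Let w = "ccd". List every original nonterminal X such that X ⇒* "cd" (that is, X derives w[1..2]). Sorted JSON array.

CNF form of G:
  S -> B T1 | S T1 | T0 A | T2 C | d
  A -> T0 T1 | c
  B -> T2 T1
  C -> c | d
  T0 -> c
  T1 -> d
  T2 -> b

Fill CYK table bottom-up (cells [i..j] with 1 ≤ i ≤ j ≤ 2 only):
  T[1,1] 'c' = {A,C,T0}  orig:{A,C}
  T[2,2] 'd' = {C,S,T1}  orig:{C,S}
  T[1,2] 'cd' = {A}

Original NTs in T[1,2] deriving "cd": ["A"]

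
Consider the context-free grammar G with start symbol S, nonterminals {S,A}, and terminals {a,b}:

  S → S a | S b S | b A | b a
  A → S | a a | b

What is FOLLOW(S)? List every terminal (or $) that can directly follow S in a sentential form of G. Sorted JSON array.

Compute FIRST by fixpoint:
[1]
  A via A→a a: +{a}
  A via A→b: +{b}
  S via S→b A: +{b}
  FIRST(S)={b}  FIRST(A)={a,b}
[2] (no change)
  FIRST(S)={b}  FIRST(A)={a,b}

FOLLOW iteration:
initialize: $ ∈ FOLLOW(S)
pass 1:
  S→S a: FOLLOW(S) ⊇ FIRST(a) = {a}; new: +{a}
  S→S b S: FOLLOW(S) ⊇ FIRST(b) = {b}; new: +{b}
  S→b A: FOLLOW(A) ⊇ FOLLOW(S) ⊇ {$,a,b}; new: +{$,a,b}
  S: {$,a,b}  A: {$,a,b}
pass 2: (stable)
  S: {$,a,b}  A: {$,a,b}

FOLLOW(S) = ["$", "a", "b"]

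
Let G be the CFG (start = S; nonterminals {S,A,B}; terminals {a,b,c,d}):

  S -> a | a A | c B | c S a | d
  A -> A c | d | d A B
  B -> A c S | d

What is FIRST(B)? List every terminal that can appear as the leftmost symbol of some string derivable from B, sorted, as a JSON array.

FIRST iteration:
[1]
  A via A→d: +{d}
  B via B→A c S: +{d}
  S via S→a: +{a}
  S via S→c B: +{c}
  S via S→d: +{d}
  FIRST[S]={a,c,d}  FIRST[A]={d}  FIRST[B]={d}
[2] (no change)
  FIRST[S]={a,c,d}  FIRST[A]={d}  FIRST[B]={d}

FIRST(B) = ["d"]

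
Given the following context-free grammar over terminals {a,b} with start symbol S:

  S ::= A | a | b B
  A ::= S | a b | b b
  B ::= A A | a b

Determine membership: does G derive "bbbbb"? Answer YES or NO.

CNF form of G:
  S -> T0 T1 | T1 B | T1 T1 | a
  A -> T0 T1 | T1 B | T1 T1 | a
  B -> A A | T0 T1
  T0 -> a
  T1 -> b

Fill CYK table bottom-up:
  [0..0]={T1}  "b"  orig:{}
  [1..1]={T1}  "b"  orig:{}
  [2..2]={T1}  "b"  orig:{}
  [3..3]={T1}  "b"  orig:{}
  [4..4]={T1}  "b"  orig:{}
  [0..1]={A,S}  "bb"
  [1..2]={A,S}  "bb"
  [2..3]={A,S}  "bb"
  [3..4]={A,S}  "bb"
  [0..2]=∅  "bbb"
  [1..3]=∅  "bbb"
  [2..4]=∅  "bbb"
  [0..3]={B}  "bbbb"
  [1..4]={B}  "bbbb"
  [0..4]={A,S}  "bbbbb"

S ∈ T[0,4] ⇒ YES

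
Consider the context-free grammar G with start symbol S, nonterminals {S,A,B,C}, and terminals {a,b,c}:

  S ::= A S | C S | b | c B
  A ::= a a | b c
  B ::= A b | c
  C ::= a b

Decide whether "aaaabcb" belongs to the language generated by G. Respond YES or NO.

Convert to CNF:
  S -> A S | C S | T2 B | b
  A -> T0 T0 | T1 T2
  B -> A T1 | c
  C -> T0 T1
  T0 -> a
  T1 -> b
  T2 -> c

CYK table (by increasing span):
  cell(0,0) a: {T0}  orig:{}
  cell(1,1) a: {T0}  orig:{}
  cell(2,2) a: {T0}  orig:{}
  cell(3,3) a: {T0}  orig:{}
  cell(4,4) b: {S,T1}  orig:{S}
  cell(5,5) c: {B,T2}  orig:{B}
  cell(6,6) b: {S,T1}  orig:{S}
  cell(0,1) aa: {A}
  cell(1,2) aa: {A}
  cell(2,3) aa: {A}
  cell(3,4) ab: {C}
  cell(4,5) bc: {A}
  cell(5,6) cb: ∅
  cell(0,2) aaa: ∅
  cell(1,3) aaa: ∅
  cell(2,4) aab: {B,S}
  cell(3,5) abc: ∅
  cell(4,6) bcb: {B,S}
  cell(0,3) aaaa: ∅
  cell(1,4) aaab: ∅
  cell(2,5) aabc: ∅
  cell(3,6) abcb: ∅
  cell(0,4) aaaab: {S}
  cell(1,5) aaabc: ∅
  cell(2,6) aabcb: {S}
  cell(0,5) aaaabc: ∅
  cell(1,6) aaabcb: ∅
  cell(0,6) aaaabcb: {S}

S ∈ T[0,6] ⇒ YES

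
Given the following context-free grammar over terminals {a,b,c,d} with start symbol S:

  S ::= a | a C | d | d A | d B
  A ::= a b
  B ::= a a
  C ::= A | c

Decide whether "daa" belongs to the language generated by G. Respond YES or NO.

Convert to CNF:
  S -> T0 C | T2 A | T2 B | a | d
  A -> T0 T1
  B -> T0 T0
  C -> T0 T1 | c
  T0 -> a
  T1 -> b
  T2 -> d

CYK table (by increasing span):
  cell(0,0) d: {S,T2}  orig:{S}
  cell(1,1) a: {S,T0}  orig:{S}
  cell(2,2) a: {S,T0}  orig:{S}
  cell(0,1) da: ∅
  cell(1,2) aa: {B}
  cell(0,2) daa: {S}

S ∈ T[0,2] ⇒ YES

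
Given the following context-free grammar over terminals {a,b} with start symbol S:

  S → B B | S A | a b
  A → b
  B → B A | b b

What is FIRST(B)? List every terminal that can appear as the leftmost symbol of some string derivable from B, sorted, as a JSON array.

FIRST sets, iterate to fixpoint:
[1]
  A via A→b: +{b}
  B via B→b b: +{b}
  S via S→B B: +{b}
  S via S→a b: +{a}
  S: {a,b}  A: {b}  B: {b}
[2] (no change)
  S: {a,b}  A: {b}  B: {b}

FIRST(B) = ["b"]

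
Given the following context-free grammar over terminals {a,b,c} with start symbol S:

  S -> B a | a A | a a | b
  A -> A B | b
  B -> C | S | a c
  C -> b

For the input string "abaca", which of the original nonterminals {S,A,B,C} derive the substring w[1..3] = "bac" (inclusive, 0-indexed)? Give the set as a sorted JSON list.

Convert to CNF:
  S -> B T0 | T0 A | T0 T0 | b
  A -> A B | b
  B -> B T0 | T0 A | T0 T0 | T0 T1 | b
  C -> b
  T0 -> a
  T1 -> c

CYK table (by increasing span) — only the sub-triangle for w[1..3]:
  cell(1,1) b: {A,B,C,S}
  cell(2,2) a: {T0}  orig:{}
  cell(3,3) c: {T1}  orig:{}
  cell(1,2) ba: {B,S}
  cell(2,3) ac: {B}
  cell(1,3) bac: {A}

Original NTs in T[1,3] deriving "bac": ["A"]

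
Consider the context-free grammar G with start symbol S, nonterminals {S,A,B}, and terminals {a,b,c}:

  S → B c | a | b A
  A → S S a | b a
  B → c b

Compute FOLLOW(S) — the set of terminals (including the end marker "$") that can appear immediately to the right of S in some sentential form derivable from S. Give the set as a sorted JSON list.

FIRST sets, iterate to fixpoint:
round 1:
  A via A→b a: +{b}
  B via B→c b: +{c}
  S via S→B c: +{c}
  S via S→a: +{a}
  S via S→b A: +{b}
  FIRST(S)={a,b,c}  FIRST(A)={b}  FIRST(B)={c}
round 2:
  A via A→S S a: +{a,c}
  FIRST(S)={a,b,c}  FIRST(A)={a,b,c}  FIRST(B)={c}
round 3: (no change)
  FIRST(S)={a,b,c}  FIRST(A)={a,b,c}  FIRST(B)={c}

FOLLOW sets:
seed FOLLOW(S) with $
iter 1:
  A→S S a: FOLLOW(S) ⊇ FIRST(S) = {a,b,c}; new: +{a,b,c}
  S→B c: FOLLOW(B) ⊇ FIRST(c) = {c}; new: +{c}
  S→b A: FOLLOW(A) ⊇ FOLLOW(S) ⊇ {$,a,b,c}; new: +{$,a,b,c}
  FOLLOW(S)={$,a,b,c}  FOLLOW(A)={$,a,b,c}  FOLLOW(B)={c}
iter 2: done
  FOLLOW(S)={$,a,b,c}  FOLLOW(A)={$,a,b,c}  FOLLOW(B)={c}

FOLLOW(S) = ["$", "a", "b", "c"]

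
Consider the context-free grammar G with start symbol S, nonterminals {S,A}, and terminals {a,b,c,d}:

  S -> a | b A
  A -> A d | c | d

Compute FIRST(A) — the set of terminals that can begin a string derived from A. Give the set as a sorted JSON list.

Compute FIRST by fixpoint:
iter 1:
  A via A→c: +{c}
  A via A→d: +{d}
  S via S→a: +{a}
  S via S→b A: +{b}
  FIRST[S]={a,b}  FIRST[A]={c,d}
iter 2: (no change)
  FIRST[S]={a,b}  FIRST[A]={c,d}

FIRST(A) = ["c", "d"]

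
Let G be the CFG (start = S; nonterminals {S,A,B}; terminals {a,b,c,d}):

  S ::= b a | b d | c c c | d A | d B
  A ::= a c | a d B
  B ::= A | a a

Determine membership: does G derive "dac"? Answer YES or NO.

CNF form of G:
  S -> T1 X6 | T2 A | T2 B | T3 T0 | T3 T2
  A -> T0 T1 | T0 X4
  B -> T0 T0 | T0 T1 | T0 X5
  T0 -> a
  T1 -> c
  T2 -> d
  T3 -> b
  X4 -> T2 B
  X5 -> T2 B
  X6 -> T1 T1

Fill CYK table bottom-up:
  [0..0]={T2}  "d"  orig:{}
  [1..1]={T0}  "a"  orig:{}
  [2..2]={T1}  "c"  orig:{}
  [0..1]=∅  "da"
  [1..2]={A,B}  "ac"
  [0..2]={S,X4,X5}  "dac"  orig:{S}

S ∈ T[0,2] ⇒ YES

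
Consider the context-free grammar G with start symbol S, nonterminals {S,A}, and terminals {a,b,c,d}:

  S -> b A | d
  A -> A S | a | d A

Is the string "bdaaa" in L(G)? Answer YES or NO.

Convert to CNF:
  S -> T1 A | d
  A -> A S | T0 A | a
  T0 -> d
  T1 -> b

CYK fill:
  [0..0]={T1}  "b"  orig:{}
  [1..1]={S,T0}  "d"  orig:{S}
  [2..2]={A}  "a"
  [3..3]={A}  "a"
  [4..4]={A}  "a"
  [0..1]=∅  "bd"
  [1..2]={A}  "da"
  [2..3]=∅  "aa"
  [3..4]=∅  "aa"
  [0..2]={S}  "bda"
  [1..3]=∅  "daa"
  [2..4]=∅  "aaa"
  [0..3]=∅  "bdaa"
  [1..4]=∅  "daaa"
  [0..4]=∅  "bdaaa"

S ∉ T[0,4] ⇒ NO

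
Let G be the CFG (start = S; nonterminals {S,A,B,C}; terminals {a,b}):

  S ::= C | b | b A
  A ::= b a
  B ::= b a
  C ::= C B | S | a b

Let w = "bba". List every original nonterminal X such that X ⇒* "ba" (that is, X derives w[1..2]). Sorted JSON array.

CNF form of G:
  S -> C B | T0 A | T1 T0 | b
  A -> T0 T1
  B -> T0 T1
  C -> C B | T0 A | T1 T0 | b
  T0 -> b
  T1 -> a

CYK table (by increasing span) — only the sub-triangle for w[1..2]:
  [1..1]={C,S,T0}  "b"  orig:{C,S}
  [2..2]={T1}  "a"  orig:{}
  [1..2]={A,B}  "ba"

Original NTs in T[1,2] deriving "ba": ["A", "B"]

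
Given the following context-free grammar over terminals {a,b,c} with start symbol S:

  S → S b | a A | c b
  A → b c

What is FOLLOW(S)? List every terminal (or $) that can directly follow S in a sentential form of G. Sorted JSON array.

FIRST sets, iterate to fixpoint:
[1]
  A via A→b c: +{b}
  S via S→a A: +{a}
  S via S→c b: +{c}
  S: {a,c}  A: {b}
[2] — fixpoint
  S: {a,c}  A: {b}

Compute FOLLOW by fixpoint:
FOLLOW(S) := {$}
pass 1:
  S→S b: FOLLOW(S) ⊇ FIRST(b) = {b}; new: +{b}
  S→a A: FOLLOW(A) ⊇ FOLLOW(S) ⊇ {$,b}; new: +{$,b}
  S: {$,b}  A: {$,b}
pass 2: (no change)
  S: {$,b}  A: {$,b}

FOLLOW(S) = ["$", "b"]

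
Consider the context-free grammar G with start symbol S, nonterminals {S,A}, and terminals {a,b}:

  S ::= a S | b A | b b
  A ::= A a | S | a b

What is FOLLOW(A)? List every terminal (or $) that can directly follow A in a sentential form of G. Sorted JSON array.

Compute FIRST by fixpoint:
iter 1:
  A via A→a b: +{a}
  S via S→a S: +{a}
  S via S→b A: +{b}
  FIRST[S]={a,b}  FIRST[A]={a}
iter 2:
  A via A→S: +{b}
  FIRST[S]={a,b}  FIRST[A]={a,b}
iter 3: — fixpoint
  FIRST[S]={a,b}  FIRST[A]={a,b}

Compute FOLLOW by fixpoint:
seed FOLLOW(S) with $
[1]
  A→A a: FOLLOW(A) ⊇ FIRST(a) = {a}; new: +{a}
  A→S: FOLLOW(S) ⊇ FOLLOW(A) ⊇ {a}; new: +{a}
  S→b A: FOLLOW(A) ⊇ FOLLOW(S) ⊇ {$,a}; new: +{$}
  FOLLOW[S]={$,a}  FOLLOW[A]={$,a}
[2] done
  FOLLOW[S]={$,a}  FOLLOW[A]={$,a}

FOLLOW(A) = ["$", "a"]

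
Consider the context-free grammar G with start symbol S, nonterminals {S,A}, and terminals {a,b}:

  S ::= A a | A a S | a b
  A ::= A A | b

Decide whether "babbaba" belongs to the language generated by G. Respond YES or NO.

Convert to CNF:
  S -> A T0 | A X2 | T0 T1
  A -> A A | b
  T0 -> a
  T1 -> b
  X2 -> T0 S

Fill CYK table bottom-up:
  [0..0]={A,T1}  "b"  orig:{A}
  [1..1]={T0}  "a"  orig:{}
  [2..2]={A,T1}  "b"  orig:{A}
  [3..3]={A,T1}  "b"  orig:{A}
  [4..4]={T0}  "a"  orig:{}
  [5..5]={A,T1}  "b"  orig:{A}
  [6..6]={T0}  "a"  orig:{}
  [0..1]={S}  "ba"
  [1..2]={S}  "ab"
  [2..3]={A}  "bb"
  [3..4]={S}  "ba"
  [4..5]={S}  "ab"
  [5..6]={S}  "ba"
  [0..2]=∅  "bab"
  [1..3]=∅  "abb"
  [2..4]={S}  "bba"
  [3..5]=∅  "bab"
  [4..6]={X2}  "aba"  orig:{}
  [0..3]=∅  "babb"
  [1..4]={X2}  "abba"  orig:{}
  [2..5]=∅  "bbab"
  [3..6]={S}  "baba"
  [0..4]={S}  "babba"
  [1..5]=∅  "abbab"
  [2..6]={S}  "bbaba"
  [0..5]=∅  "babbab"
  [1..6]={X2}  "abbaba"  orig:{}
  [0..6]={S}  "babbaba"

S ∈ T[0,6] ⇒ YES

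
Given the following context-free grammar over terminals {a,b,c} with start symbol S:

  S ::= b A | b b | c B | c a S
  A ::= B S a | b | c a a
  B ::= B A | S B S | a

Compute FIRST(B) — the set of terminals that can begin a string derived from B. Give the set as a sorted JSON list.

Compute FIRST by fixpoint:
[1]
  A via A→b: +{b}
  A via A→c a a: +{c}
  B via B→a: +{a}
  S via S→b A: +{b}
  S via S→c B: +{c}
  FIRST(S)={b,c}  FIRST(A)={b,c}  FIRST(B)={a}
[2]
  A via A→B S a: +{a}
  B via B→S B S: +{b,c}
  FIRST(S)={b,c}  FIRST(A)={a,b,c}  FIRST(B)={a,b,c}
[3] (stable)
  FIRST(S)={b,c}  FIRST(A)={a,b,c}  FIRST(B)={a,b,c}

FIRST(B) = ["a", "b", "c"]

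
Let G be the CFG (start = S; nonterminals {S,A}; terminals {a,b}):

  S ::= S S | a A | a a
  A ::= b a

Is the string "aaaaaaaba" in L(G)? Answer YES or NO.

CNF form of G:
  S -> S S | T1 A | T1 T1
  A -> T0 T1
  T0 -> b
  T1 -> a

Fill CYK table bottom-up:
  cell(0,0) a: {T1}  orig:{}
  cell(1,1) a: {T1}  orig:{}
  cell(2,2) a: {T1}  orig:{}
  cell(3,3) a: {T1}  orig:{}
  cell(4,4) a: {T1}  orig:{}
  cell(5,5) a: {T1}  orig:{}
  cell(6,6) a: {T1}  orig:{}
  cell(7,7) b: {T0}  orig:{}
  cell(8,8) a: {T1}  orig:{}
  cell(0,1) aa: {S}
  cell(1,2) aa: {S}
  cell(2,3) aa: {S}
  cell(3,4) aa: {S}
  cell(4,5) aa: {S}
  cell(5,6) aa: {S}
  cell(6,7) ab: ∅
  cell(7,8) ba: {A}
  cell(0,2) aaa: ∅
  cell(1,3) aaa: ∅
  cell(2,4) aaa: ∅
  cell(3,5) aaa: ∅
  cell(4,6) aaa: ∅
  cell(5,7) aab: ∅
  cell(6,8) aba: {S}
  cell(0,3) aaaa: {S}
  cell(1,4) aaaa: {S}
  cell(2,5) aaaa: {S}
  cell(3,6) aaaa: {S}
  cell(4,7) aaab: ∅
  cell(5,8) aaba: ∅
  cell(0,4) aaaaa: ∅
  cell(1,5) aaaaa: ∅
  cell(2,6) aaaaa: ∅
  cell(3,7) aaaab: ∅
  cell(4,8) aaaba: {S}
  cell(0,5) aaaaaa: {S}
  cell(1,6) aaaaaa: {S}
  cell(2,7) aaaaab: ∅
  cell(3,8) aaaaba: ∅
  cell(0,6) aaaaaaa: ∅
  cell(1,7) aaaaaab: ∅
  cell(2,8) aaaaaba: {S}
  cell(0,7) aaaaaaab: ∅
  cell(1,8) aaaaaaba: ∅
  cell(0,8) aaaaaaaba: {S}

S ∈ T[0,8] ⇒ YES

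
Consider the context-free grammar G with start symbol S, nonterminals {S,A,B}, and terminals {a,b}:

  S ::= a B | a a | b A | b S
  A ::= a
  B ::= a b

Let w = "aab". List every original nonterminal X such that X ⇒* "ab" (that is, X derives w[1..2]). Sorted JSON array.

Convert to CNF:
  S -> T0 B | T0 T0 | T1 A | T1 S
  A -> a
  B -> T0 T1
  T0 -> a
  T1 -> b

Fill CYK table bottom-up, restricted to cells inside w[1..2]:
  T[1,1] 'a' = {A,T0}  orig:{A}
  T[2,2] 'b' = {T1}  orig:{}
  T[1,2] 'ab' = {B}

Original NTs in T[1,2] deriving "ab": ["B"]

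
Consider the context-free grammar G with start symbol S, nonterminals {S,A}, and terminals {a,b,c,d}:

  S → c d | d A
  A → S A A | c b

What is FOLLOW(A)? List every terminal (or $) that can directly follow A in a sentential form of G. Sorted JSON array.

FIRST iteration:
[1]
  A via A→c b: +{c}
  S via S→c d: +{c}
  S via S→d A: +{d}
  FIRST[S]={c,d}  FIRST[A]={c}
[2]
  A via A→S A A: +{d}
  FIRST[S]={c,d}  FIRST[A]={c,d}
[3] — fixpoint
  FIRST[S]={c,d}  FIRST[A]={c,d}

FOLLOW iteration:
FOLLOW(S) := {$}
round 1:
  A→S A A: FOLLOW(S) ⊇ FIRST(A) = {c,d}; new: +{c,d}
  A→S A A: FOLLOW(A) ⊇ FIRST(A) = {c,d}; new: +{c,d}
  S→d A: FOLLOW(A) ⊇ FOLLOW(S) ⊇ {$,c,d}; new: +{$}
  S: {$,c,d}  A: {$,c,d}
round 2: (no change)
  S: {$,c,d}  A: {$,c,d}

FOLLOW(A) = ["$", "c", "d"]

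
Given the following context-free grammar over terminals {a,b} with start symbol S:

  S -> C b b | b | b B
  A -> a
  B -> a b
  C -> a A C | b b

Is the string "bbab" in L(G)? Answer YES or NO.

CNF form of G:
  S -> C X3 | T1 B | b
  A -> a
  B -> T0 T1
  C -> T0 X2 | T1 T1
  T0 -> a
  T1 -> b
  X2 -> A C
  X3 -> T1 T1

CYK fill:
  T[0,0] 'b' = {S,T1}  orig:{S}
  T[1,1] 'b' = {S,T1}  orig:{S}
  T[2,2] 'a' = {A,T0}  orig:{A}
  T[3,3] 'b' = {S,T1}  orig:{S}
  T[0,1] 'bb' = {C,X3}  orig:{C}
  T[1,2] 'ba' = ∅
  T[2,3] 'ab' = {B}
  T[0,2] 'bba' = ∅
  T[1,3] 'bab' = {S}
  T[0,3] 'bbab' = ∅

S ∉ T[0,3] ⇒ NO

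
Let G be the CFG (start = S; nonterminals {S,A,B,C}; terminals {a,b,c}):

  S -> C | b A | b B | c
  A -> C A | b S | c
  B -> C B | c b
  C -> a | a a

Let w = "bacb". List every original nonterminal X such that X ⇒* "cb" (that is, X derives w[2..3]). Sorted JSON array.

Convert to CNF:
  S -> T0 A | T0 B | T2 T2 | a | c
  A -> C A | T0 S | c
  B -> C B | T1 T0
  C -> T2 T2 | a
  T0 -> b
  T1 -> c
  T2 -> a

Fill CYK table bottom-up — only the sub-triangle for w[2..3]:
  [2..2]={A,S,T1}  "c"  orig:{A,S}
  [3..3]={T0}  "b"  orig:{}
  [2..3]={B}  "cb"

Original NTs in T[2,3] deriving "cb": ["B"]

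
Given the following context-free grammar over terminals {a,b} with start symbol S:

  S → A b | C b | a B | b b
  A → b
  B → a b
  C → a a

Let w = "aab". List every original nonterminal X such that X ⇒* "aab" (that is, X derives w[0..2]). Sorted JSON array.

Convert to CNF:
  S -> A T1 | C T1 | T0 B | T1 T1
  A -> b
  B -> T0 T1
  C -> T0 T0
  T0 -> a
  T1 -> b

Fill CYK table bottom-up, restricted to cells inside w[0..2]:
  [0..0]={T0}  "a"  orig:{}
  [1..1]={T0}  "a"  orig:{}
  [2..2]={A,T1}  "b"  orig:{A}
  [0..1]={C}  "aa"
  [1..2]={B}  "ab"
  [0..2]={S}  "aab"

Original NTs in T[0,2] deriving "aab": ["S"]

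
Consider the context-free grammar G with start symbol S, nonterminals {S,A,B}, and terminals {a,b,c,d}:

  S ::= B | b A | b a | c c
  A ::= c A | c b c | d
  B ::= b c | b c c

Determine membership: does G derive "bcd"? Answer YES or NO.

CNF form of G:
  S -> T0 T0 | T1 A | T1 T0 | T1 T2 | T1 X5
  A -> T0 A | T0 X3 | d
  B -> T1 T0 | T1 X4
  T0 -> c
  T1 -> b
  T2 -> a
  X3 -> T1 T0
  X4 -> T0 T0
  X5 -> T0 T0

CYK fill:
  cell(0,0) b: {T1}  orig:{}
  cell(1,1) c: {T0}  orig:{}
  cell(2,2) d: {A}
  cell(0,1) bc: {B,S,X3}  orig:{B,S}
  cell(1,2) cd: {A}
  cell(0,2) bcd: {S}

S ∈ T[0,2] ⇒ YES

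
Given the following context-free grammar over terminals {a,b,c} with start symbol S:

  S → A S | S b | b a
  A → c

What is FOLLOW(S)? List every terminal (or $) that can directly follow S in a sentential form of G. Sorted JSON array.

FIRST sets, iterate to fixpoint:
pass 1:
  A via A→c: +{c}
  S via S→A S: +{c}
  S via S→b a: +{b}
  FIRST(S)={b,c}  FIRST(A)={c}
pass 2: done
  FIRST(S)={b,c}  FIRST(A)={c}

FOLLOW iteration:
initialize: $ ∈ FOLLOW(S)
[1]
  S→A S: FOLLOW(A) ⊇ FIRST(S) = {b,c}; new: +{b,c}
  S→S b: FOLLOW(S) ⊇ FIRST(b) = {b}; new: +{b}
  FOLLOW(S)={$,b}  FOLLOW(A)={b,c}
[2] done
  FOLLOW(S)={$,b}  FOLLOW(A)={b,c}

FOLLOW(S) = ["$", "b"]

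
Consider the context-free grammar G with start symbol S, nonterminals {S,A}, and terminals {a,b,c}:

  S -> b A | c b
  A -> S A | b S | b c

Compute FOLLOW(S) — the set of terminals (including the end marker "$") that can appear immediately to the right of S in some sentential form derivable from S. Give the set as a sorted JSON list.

Compute FIRST by fixpoint:
pass 1:
  A via A→b S: +{b}
  S via S→b A: +{b}
  S via S→c b: +{c}
  S: {b,c}  A: {b}
pass 2:
  A via A→S A: +{c}
  S: {b,c}  A: {b,c}
pass 3: (no change)
  S: {b,c}  A: {b,c}

FOLLOW iteration:
FOLLOW(S) := {$}
iter 1:
  A→S A: FOLLOW(S) ⊇ FIRST(A) = {b,c}; new: +{b,c}
  S→b A: FOLLOW(A) ⊇ FOLLOW(S) ⊇ {$,b,c}; new: +{$,b,c}
  FOLLOW[S]={$,b,c}  FOLLOW[A]={$,b,c}
iter 2: done
  FOLLOW[S]={$,b,c}  FOLLOW[A]={$,b,c}

FOLLOW(S) = ["$", "b", "c"]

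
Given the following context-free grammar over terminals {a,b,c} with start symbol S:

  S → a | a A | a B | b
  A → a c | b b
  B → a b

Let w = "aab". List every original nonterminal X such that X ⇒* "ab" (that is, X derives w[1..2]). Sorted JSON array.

Convert to CNF:
  S -> T0 A | T0 B | a | b
  A -> T0 T1 | T2 T2
  B -> T0 T2
  T0 -> a
  T1 -> c
  T2 -> b

CYK table (by increasing span) (cells [i..j] with 1 ≤ i ≤ j ≤ 2 only):
  T[1,1] 'a' = {S,T0}  orig:{S}
  T[2,2] 'b' = {S,T2}  orig:{S}
  T[1,2] 'ab' = {B}

Original NTs in T[1,2] deriving "ab": ["B"]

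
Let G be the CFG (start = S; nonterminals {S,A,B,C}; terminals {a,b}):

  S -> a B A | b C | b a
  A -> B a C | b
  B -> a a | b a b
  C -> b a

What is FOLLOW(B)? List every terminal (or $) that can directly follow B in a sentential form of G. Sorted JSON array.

FIRST sets, iterate to fixpoint:
pass 1:
  A via A→b: +{b}
  B via B→a a: +{a}
  B via B→b a b: +{b}
  C via C→b a: +{b}
  S via S→a B A: +{a}
  S via S→b C: +{b}
  FIRST(S)={a,b}  FIRST(A)={b}  FIRST(B)={a,b}  FIRST(C)={b}
pass 2:
  A via A→B a C: +{a}
  FIRST(S)={a,b}  FIRST(A)={a,b}  FIRST(B)={a,b}  FIRST(C)={b}
pass 3: (no change)
  FIRST(S)={a,b}  FIRST(A)={a,b}  FIRST(B)={a,b}  FIRST(C)={b}

FOLLOW sets:
seed FOLLOW(S) with $
round 1:
  A→B a C: FOLLOW(B) ⊇ FIRST(a) = {a}; new: +{a}
  S→a B A: FOLLOW(B) ⊇ FIRST(A) = {a,b}; new: +{b}
  S→a B A: FOLLOW(A) ⊇ FOLLOW(S) ⊇ {$}; new: +{$}
  S→b C: FOLLOW(C) ⊇ FOLLOW(S) ⊇ {$}; new: +{$}
  FOLLOW[S]={$}  FOLLOW[A]={$}  FOLLOW[B]={a,b}  FOLLOW[C]={$}
round 2: (no change)
  FOLLOW[S]={$}  FOLLOW[A]={$}  FOLLOW[B]={a,b}  FOLLOW[C]={$}

FOLLOW(B) = ["a", "b"]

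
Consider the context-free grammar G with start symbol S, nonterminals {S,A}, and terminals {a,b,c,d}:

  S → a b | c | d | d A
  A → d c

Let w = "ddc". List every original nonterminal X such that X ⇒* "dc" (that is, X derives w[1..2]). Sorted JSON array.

CNF form of G:
  S -> T0 A | T2 T3 | c | d
  A -> T0 T1
  T0 -> d
  T1 -> c
  T2 -> a
  T3 -> b

Fill CYK table bottom-up, restricted to cells inside w[1..2]:
  [1..1]={S,T0}  "d"  orig:{S}
  [2..2]={S,T1}  "c"  orig:{S}
  [1..2]={A}  "dc"

Original NTs in T[1,2] deriving "dc": ["A"]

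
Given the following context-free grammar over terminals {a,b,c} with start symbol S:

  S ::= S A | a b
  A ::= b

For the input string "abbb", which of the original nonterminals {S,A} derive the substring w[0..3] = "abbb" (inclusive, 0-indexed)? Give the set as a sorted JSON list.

Convert to CNF:
  S -> S A | T0 T1
  A -> b
  T0 -> a
  T1 -> b

CYK table (by increasing span) (cells [i..j] with 0 ≤ i ≤ j ≤ 3 only):
  T[0,0] 'a' = {T0}  orig:{}
  T[1,1] 'b' = {A,T1}  orig:{A}
  T[2,2] 'b' = {A,T1}  orig:{A}
  T[3,3] 'b' = {A,T1}  orig:{A}
  T[0,1] 'ab' = {S}
  T[1,2] 'bb' = ∅
  T[2,3] 'bb' = ∅
  T[0,2] 'abb' = {S}
  T[1,3] 'bbb' = ∅
  T[0,3] 'abbb' = {S}

Original NTs in T[0,3] deriving "abbb": ["S"]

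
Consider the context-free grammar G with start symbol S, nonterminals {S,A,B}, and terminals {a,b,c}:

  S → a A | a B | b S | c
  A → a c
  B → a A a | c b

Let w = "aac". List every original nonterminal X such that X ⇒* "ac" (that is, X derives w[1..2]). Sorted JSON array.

Convert to CNF:
  S -> T0 A | T0 B | T2 S | c
  A -> T0 T1
  B -> T0 X3 | T1 T2
  T0 -> a
  T1 -> c
  T2 -> b
  X3 -> A T0

CYK fill (cells [i..j] with 1 ≤ i ≤ j ≤ 2 only):
  cell(1,1) a: {T0}  orig:{}
  cell(2,2) c: {S,T1}  orig:{S}
  cell(1,2) ac: {A}

Original NTs in T[1,2] deriving "ac": ["A"]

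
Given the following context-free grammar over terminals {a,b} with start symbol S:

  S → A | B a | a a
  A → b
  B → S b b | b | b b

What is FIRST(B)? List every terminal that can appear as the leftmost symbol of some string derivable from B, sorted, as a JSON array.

FIRST iteration:
round 1:
  A via A→b: +{b}
  B via B→b: +{b}
  S via S→A: +{b}
  S via S→a a: +{a}
  FIRST[S]={a,b}  FIRST[A]={b}  FIRST[B]={b}
round 2:
  B via B→S b b: +{a}
  FIRST[S]={a,b}  FIRST[A]={b}  FIRST[B]={a,b}
round 3: done
  FIRST[S]={a,b}  FIRST[A]={b}  FIRST[B]={a,b}

FIRST(B) = ["a", "b"]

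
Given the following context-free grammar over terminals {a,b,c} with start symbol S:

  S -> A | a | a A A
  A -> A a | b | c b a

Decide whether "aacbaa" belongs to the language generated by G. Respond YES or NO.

CNF form of G:
  S -> A T0 | T0 X4 | T1 X5 | a | b
  A -> A T0 | T1 X3 | b
  T0 -> a
  T1 -> c
  T2 -> b
  X3 -> T2 T0
  X4 -> A A
  X5 -> T2 T0

Fill CYK table bottom-up:
  cell(0,0) a: {S,T0}  orig:{S}
  cell(1,1) a: {S,T0}  orig:{S}
  cell(2,2) c: {T1}  orig:{}
  cell(3,3) b: {A,S,T2}  orig:{A,S}
  cell(4,4) a: {S,T0}  orig:{S}
  cell(5,5) a: {S,T0}  orig:{S}
  cell(0,1) aa: ∅
  cell(1,2) ac: ∅
  cell(2,3) cb: ∅
  cell(3,4) ba: {A,S,X3,X5}  orig:{A,S}
  cell(4,5) aa: ∅
  cell(0,2) aac: ∅
  cell(1,3) acb: ∅
  cell(2,4) cba: {A,S}
  cell(3,5) baa: {A,S}
  cell(0,3) aacb: ∅
  cell(1,4) acba: ∅
  cell(2,5) cbaa: {A,S}
  cell(0,4) aacba: ∅
  cell(1,5) acbaa: ∅
  cell(0,5) aacbaa: ∅

S ∉ T[0,5] ⇒ NO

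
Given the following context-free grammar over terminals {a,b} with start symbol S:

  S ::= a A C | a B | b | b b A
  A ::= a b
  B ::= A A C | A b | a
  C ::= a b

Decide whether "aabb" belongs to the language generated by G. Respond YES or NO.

Convert to CNF:
  S -> T0 B | T0 X3 | T1 X4 | b
  A -> T0 T1
  B -> A T1 | A X2 | a
  C -> T0 T1
  T0 -> a
  T1 -> b
  X2 -> A C
  X3 -> A C
  X4 -> T1 A

Fill CYK table bottom-up:
  [0..0]={B,T0}  "a"  orig:{B}
  [1..1]={B,T0}  "a"  orig:{B}
  [2..2]={S,T1}  "b"  orig:{S}
  [3..3]={S,T1}  "b"  orig:{S}
  [0..1]={S}  "aa"
  [1..2]={A,C}  "ab"
  [2..3]=∅  "bb"
  [0..2]=∅  "aab"
  [1..3]={B}  "abb"
  [0..3]={S}  "aabb"

S ∈ T[0,3] ⇒ YES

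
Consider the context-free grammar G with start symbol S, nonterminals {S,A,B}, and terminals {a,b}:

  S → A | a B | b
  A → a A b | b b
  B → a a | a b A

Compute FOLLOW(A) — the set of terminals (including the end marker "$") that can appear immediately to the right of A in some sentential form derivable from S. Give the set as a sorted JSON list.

FIRST iteration:
pass 1:
  A via A→a A b: +{a}
  A via A→b b: +{b}
  B via B→a a: +{a}
  S via S→A: +{a,b}
  FIRST(S)={a,b}  FIRST(A)={a,b}  FIRST(B)={a}
pass 2: (no change)
  FIRST(S)={a,b}  FIRST(A)={a,b}  FIRST(B)={a}

Compute FOLLOW by fixpoint:
seed FOLLOW(S) with $
iter 1:
  A→a A b: FOLLOW(A) ⊇ FIRST(b) = {b}; new: +{b}
  S→A: FOLLOW(A) ⊇ FOLLOW(S) ⊇ {$}; new: +{$}
  S→a B: FOLLOW(B) ⊇ FOLLOW(S) ⊇ {$}; new: +{$}
  S: {$}  A: {$,b}  B: {$}
iter 2: — fixpoint
  S: {$}  A: {$,b}  B: {$}

FOLLOW(A) = ["$", "b"]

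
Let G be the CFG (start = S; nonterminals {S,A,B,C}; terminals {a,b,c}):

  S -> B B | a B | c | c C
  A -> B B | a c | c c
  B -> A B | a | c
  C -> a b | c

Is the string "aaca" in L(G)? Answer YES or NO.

CNF form of G:
  S -> B B | T0 B | T1 C | c
  A -> B B | T0 T1 | T1 T1
  B -> A B | a | c
  C -> T0 T2 | c
  T0 -> a
  T1 -> c
  T2 -> b

Fill CYK table bottom-up:
  cell(0,0) a: {B,T0}  orig:{B}
  cell(1,1) a: {B,T0}  orig:{B}
  cell(2,2) c: {B,C,S,T1}  orig:{B,C,S}
  cell(3,3) a: {B,T0}  orig:{B}
  cell(0,1) aa: {A,S}
  cell(1,2) ac: {A,S}
  cell(2,3) ca: {A,S}
  cell(0,2) aac: {B}
  cell(1,3) aca: {B}
  cell(0,3) aaca: {A,S}

S ∈ T[0,3] ⇒ YES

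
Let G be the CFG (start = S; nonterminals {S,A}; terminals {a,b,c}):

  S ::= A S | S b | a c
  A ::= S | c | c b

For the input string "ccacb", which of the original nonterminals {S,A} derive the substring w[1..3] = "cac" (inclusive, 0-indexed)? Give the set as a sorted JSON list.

Convert to CNF:
  S -> A S | S T0 | T1 T2
  A -> A S | S T0 | T1 T2 | T2 T0 | c
  T0 -> b
  T1 -> a
  T2 -> c

CYK fill (cells [i..j] with 1 ≤ i ≤ j ≤ 3 only):
  T[1,1] 'c' = {A,T2}  orig:{A}
  T[2,2] 'a' = {T1}  orig:{}
  T[3,3] 'c' = {A,T2}  orig:{A}
  T[1,2] 'ca' = ∅
  T[2,3] 'ac' = {A,S}
  T[1,3] 'cac' = {A,S}

Original NTs in T[1,3] deriving "cac": ["A", "S"]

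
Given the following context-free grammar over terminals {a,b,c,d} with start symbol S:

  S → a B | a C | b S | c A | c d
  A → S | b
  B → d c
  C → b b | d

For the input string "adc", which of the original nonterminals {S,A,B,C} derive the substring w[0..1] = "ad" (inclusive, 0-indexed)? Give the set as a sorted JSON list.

Convert to CNF:
  S -> T0 B | T0 C | T1 S | T2 A | T2 T3
  A -> T0 B | T0 C | T1 S | T2 A | T2 T3 | b
  B -> T3 T2
  C -> T1 T1 | d
  T0 -> a
  T1 -> b
  T2 -> c
  T3 -> d

Fill CYK table bottom-up, restricted to cells inside w[0..1]:
  T[0,0] 'a' = {T0}  orig:{}
  T[1,1] 'd' = {C,T3}  orig:{C}
  T[0,1] 'ad' = {A,S}

Original NTs in T[0,1] deriving "ad": ["A", "S"]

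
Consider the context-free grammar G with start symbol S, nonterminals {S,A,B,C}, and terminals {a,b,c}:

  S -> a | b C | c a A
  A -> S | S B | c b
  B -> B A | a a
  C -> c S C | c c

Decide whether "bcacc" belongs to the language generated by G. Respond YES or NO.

Convert to CNF:
  S -> T0 C | T1 X5 | a
  A -> S B | T0 C | T1 T0 | T1 X3 | a
  B -> B A | T2 T2
  C -> T1 T1 | T1 X4
  T0 -> b
  T1 -> c
  T2 -> a
  X3 -> T2 A
  X4 -> S C
  X5 -> T2 A

Fill CYK table bottom-up:
  [0..0]={T0}  "b"  orig:{}
  [1..1]={T1}  "c"  orig:{}
  [2..2]={A,S,T2}  "a"  orig:{A,S}
  [3..3]={T1}  "c"  orig:{}
  [4..4]={T1}  "c"  orig:{}
  [0..1]=∅  "bc"
  [1..2]=∅  "ca"
  [2..3]=∅  "ac"
  [3..4]={C}  "cc"
  [0..2]=∅  "bca"
  [1..3]=∅  "cac"
  [2..4]={X4}  "acc"  orig:{}
  [0..3]=∅  "bcac"
  [1..4]={C}  "cacc"
  [0..4]={A,S}  "bcacc"

S ∈ T[0,4] ⇒ YES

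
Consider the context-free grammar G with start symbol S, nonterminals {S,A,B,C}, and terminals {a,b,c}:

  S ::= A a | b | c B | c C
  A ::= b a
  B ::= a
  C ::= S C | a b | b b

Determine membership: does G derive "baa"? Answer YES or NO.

Convert to CNF:
  S -> A T1 | T2 B | T2 C | b
  A -> T0 T1
  B -> a
  C -> S C | T0 T0 | T1 T0
  T0 -> b
  T1 -> a
  T2 -> c

CYK fill:
  [0..0]={S,T0}  "b"  orig:{S}
  [1..1]={B,T1}  "a"  orig:{B}
  [2..2]={B,T1}  "a"  orig:{B}
  [0..1]={A}  "ba"
  [1..2]=∅  "aa"
  [0..2]={S}  "baa"

S ∈ T[0,2] ⇒ YES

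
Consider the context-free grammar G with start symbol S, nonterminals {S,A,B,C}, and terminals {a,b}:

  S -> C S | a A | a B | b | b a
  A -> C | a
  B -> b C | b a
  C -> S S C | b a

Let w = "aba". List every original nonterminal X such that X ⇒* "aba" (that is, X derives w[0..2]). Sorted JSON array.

CNF form of G:
  S -> C S | T0 T1 | T1 A | T1 B | b
  A -> S X2 | T0 T1 | a
  B -> T0 C | T0 T1
  C -> S X3 | T0 T1
  T0 -> b
  T1 -> a
  X2 -> S C
  X3 -> S C

Fill CYK table bottom-up, restricted to cells inside w[0..2]:
  [0..0]={A,T1}  "a"  orig:{A}
  [1..1]={S,T0}  "b"  orig:{S}
  [2..2]={A,T1}  "a"  orig:{A}
  [0..1]=∅  "ab"
  [1..2]={A,B,C,S}  "ba"
  [0..2]={S}  "aba"

Original NTs in T[0,2] deriving "aba": ["S"]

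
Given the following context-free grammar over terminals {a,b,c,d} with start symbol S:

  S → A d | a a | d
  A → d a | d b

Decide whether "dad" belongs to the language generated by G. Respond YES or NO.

CNF form of G:
  S -> A T0 | T1 T1 | d
  A -> T0 T1 | T0 T2
  T0 -> d
  T1 -> a
  T2 -> b

Fill CYK table bottom-up:
  T[0,0] 'd' = {S,T0}  orig:{S}
  T[1,1] 'a' = {T1}  orig:{}
  T[2,2] 'd' = {S,T0}  orig:{S}
  T[0,1] 'da' = {A}
  T[1,2] 'ad' = ∅
  T[0,2] 'dad' = {S}

S ∈ T[0,2] ⇒ YES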